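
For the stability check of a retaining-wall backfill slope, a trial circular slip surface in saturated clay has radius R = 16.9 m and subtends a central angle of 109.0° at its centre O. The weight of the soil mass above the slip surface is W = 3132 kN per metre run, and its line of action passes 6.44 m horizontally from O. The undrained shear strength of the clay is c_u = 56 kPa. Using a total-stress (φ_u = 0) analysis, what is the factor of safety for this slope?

FS = 1.51

Taking moments about the centre O, the resisting moment is provided by the undrained shear strength acting along the arc:
Arc length L_a = R·θ = 16.9·(109.0°·π/180) = 16.9·1.9024 = 32.15 m
M_R = c_u·L_a·R = 56·32.15·16.9 = 30427.4 kN·m/m
M_D = W·d = 3132·6.44 = 20170.1 kN·m/m
FS = M_R / M_D = 30427.4 / 20170.1 = 1.509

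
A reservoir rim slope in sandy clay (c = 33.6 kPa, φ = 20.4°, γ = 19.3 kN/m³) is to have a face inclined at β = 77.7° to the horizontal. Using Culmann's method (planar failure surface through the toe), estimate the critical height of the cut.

H_c = 13.87 m

Culmann's analysis gives the critical failure plane at α_cr = (β + φ)/2 = (77.7 + 20.4)/2 = 49.0°, and the critical height
H_c = (4c/γ) · sinβ cosφ / [1 − cos(β − φ)]
    = (4·33.6/19.3) · sin77.7°·cos20.4° / [1 − cos(57.3°)]
    = 6.964 · 0.9770·0.9373 / [1 − 0.5402]
    = 6.964 · 0.9158 / 0.4598
    = 13.87 m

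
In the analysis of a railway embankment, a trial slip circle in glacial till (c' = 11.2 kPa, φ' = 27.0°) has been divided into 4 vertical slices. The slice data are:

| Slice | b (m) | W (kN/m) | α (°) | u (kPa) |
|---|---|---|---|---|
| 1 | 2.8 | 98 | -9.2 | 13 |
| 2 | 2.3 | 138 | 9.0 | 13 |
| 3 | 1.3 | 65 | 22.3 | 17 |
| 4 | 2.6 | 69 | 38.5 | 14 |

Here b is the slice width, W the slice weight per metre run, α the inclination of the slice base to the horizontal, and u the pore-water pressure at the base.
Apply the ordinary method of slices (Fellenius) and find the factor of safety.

Ordinary method of slices: FS = Σ[c'·Δl_i + (W_i cosα_i − u_i·Δl_i)·tanφ'] / Σ W_i sinα_i, with Δl_i = b_i / cosα_i.
Slice 1: Δl = 2.8/cos(-9.2°) = 2.836 m; N'_1 = 98·cos(-9.2°) − 13·2.836 = 59.9; c'Δl = 31.77; W sinα = -15.7
Slice 2: Δl = 2.3/cos9.0° = 2.329 m; N'_2 = 138·cos9.0° − 13·2.329 = 106.0; c'Δl = 26.08; W sinα = 21.6
Slice 3: Δl = 1.3/cos22.3° = 1.405 m; N'_3 = 65·cos22.3° − 17·1.405 = 36.3; c'Δl = 15.74; W sinα = 24.7
Slice 4: Δl = 2.6/cos38.5° = 3.322 m; N'_4 = 69·cos38.5° − 14·3.322 = 7.5; c'Δl = 37.21; W sinα = 43.0
Σc'Δl = 110.8 kN/m; ΣN' = 209.6 kN/m; ΣW sinα = 73.5 kN/m
Resisting = 110.8 + 209.6·tan27.0° = 110.8 + 106.8 = 217.6 kN/m
FS = 217.6 / 73.5 = 2.959

FS = 2.96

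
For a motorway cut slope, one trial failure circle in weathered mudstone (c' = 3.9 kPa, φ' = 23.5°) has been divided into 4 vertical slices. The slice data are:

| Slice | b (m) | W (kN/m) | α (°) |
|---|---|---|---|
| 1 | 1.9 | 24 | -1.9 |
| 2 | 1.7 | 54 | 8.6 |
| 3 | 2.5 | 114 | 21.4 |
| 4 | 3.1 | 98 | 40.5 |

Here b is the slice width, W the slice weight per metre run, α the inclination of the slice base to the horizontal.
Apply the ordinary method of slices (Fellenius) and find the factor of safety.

FS = 1.36

Ordinary method of slices: FS = Σ[c'·Δl_i + (W_i cosα_i)·tanφ'] / Σ W_i sinα_i, with Δl_i = b_i / cosα_i.
Slice 1: Δl = 1.9/cos(-1.9°) = 1.901 m; N'_1 = 24·cos(-1.9°) = 24.0; c'Δl = 7.41; W sinα = -0.8
Slice 2: Δl = 1.7/cos8.6° = 1.719 m; N'_2 = 54·cos8.6° = 53.4; c'Δl = 6.71; W sinα = 8.1
Slice 3: Δl = 2.5/cos21.4° = 2.685 m; N'_3 = 114·cos21.4° = 106.1; c'Δl = 10.47; W sinα = 41.6
Slice 4: Δl = 3.1/cos40.5° = 4.077 m; N'_4 = 98·cos40.5° = 74.5; c'Δl = 15.90; W sinα = 63.6
Σc'Δl = 40.5 kN/m; ΣN' = 258.0 kN/m; ΣW sinα = 112.5 kN/m
Resisting = 40.5 + 258.0·tan23.5° = 40.5 + 112.2 = 152.7 kN/m
FS = 152.7 / 112.5 = 1.357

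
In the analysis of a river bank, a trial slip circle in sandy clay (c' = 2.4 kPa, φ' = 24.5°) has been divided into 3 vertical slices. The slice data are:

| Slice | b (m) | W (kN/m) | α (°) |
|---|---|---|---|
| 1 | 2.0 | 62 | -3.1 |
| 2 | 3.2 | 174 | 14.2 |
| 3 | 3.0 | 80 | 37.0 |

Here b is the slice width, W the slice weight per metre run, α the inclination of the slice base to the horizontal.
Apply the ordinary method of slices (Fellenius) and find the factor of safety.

FS = 1.78

Ordinary method of slices: FS = Σ[c'·Δl_i + (W_i cosα_i)·tanφ'] / Σ W_i sinα_i, with Δl_i = b_i / cosα_i.
Slice 1: Δl = 2.0/cos(-3.1°) = 2.003 m; N'_1 = 62·cos(-3.1°) = 61.9; c'Δl = 4.81; W sinα = -3.4
Slice 2: Δl = 3.2/cos14.2° = 3.301 m; N'_2 = 174·cos14.2° = 168.7; c'Δl = 7.92; W sinα = 42.7
Slice 3: Δl = 3.0/cos37.0° = 3.756 m; N'_3 = 80·cos37.0° = 63.9; c'Δl = 9.02; W sinα = 48.1
Σc'Δl = 21.7 kN/m; ΣN' = 294.5 kN/m; ΣW sinα = 87.5 kN/m
Resisting = 21.7 + 294.5·tan24.5° = 21.7 + 134.2 = 155.9 kN/m
FS = 155.9 / 87.5 = 1.783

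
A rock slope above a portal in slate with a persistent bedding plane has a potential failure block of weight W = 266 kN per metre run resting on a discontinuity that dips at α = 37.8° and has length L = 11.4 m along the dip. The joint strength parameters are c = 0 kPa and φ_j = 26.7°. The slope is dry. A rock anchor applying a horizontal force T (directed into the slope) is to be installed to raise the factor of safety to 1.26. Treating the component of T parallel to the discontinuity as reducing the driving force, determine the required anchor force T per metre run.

T = 76 kN/m

Resolving forces along and normal to the sliding plane, with the horizontal anchor force T adding T·sinα to the effective normal force and T·cosα acting up the plane against the driving force:
FS = [cL + (W cosα + T sinα) tanφ_j] / [W sinα − T cosα]
Without the anchor: N' = 210.2 kN/m, driving T_d = 163.0 kN/m, resisting R = 0·11.4 + 210.2·tan26.7° = 105.7 kN/m, FS = 0.65.
Setting FS = 1.26 and solving for T:
1.26·(163.0 − T cos37.8°) = 105.7 + T sin37.8°·tan26.7°
T·(sin37.8°·tan26.7° + 1.26·cos37.8°) = 1.26·163.0 − 105.7
T·(0.6129·0.5029 + 1.26·0.7902) = 205.4 − 105.7 = 99.7
T·1.3039 = 99.7
T = 76.5 kN/m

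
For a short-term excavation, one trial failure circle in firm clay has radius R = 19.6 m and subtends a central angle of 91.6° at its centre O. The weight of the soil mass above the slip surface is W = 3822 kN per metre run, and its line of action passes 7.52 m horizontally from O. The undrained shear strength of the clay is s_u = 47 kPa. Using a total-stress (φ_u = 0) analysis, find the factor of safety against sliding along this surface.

FS = 1.00

Taking moments about the centre O, the resisting moment is provided by the undrained shear strength acting along the arc:
Arc length L_a = R·θ = 19.6·(91.6°·π/180) = 19.6·1.5987 = 31.33 m
M_R = s_u·L_a·R = 47·31.33·19.6 = 28865.7 kN·m/m
M_D = W·d = 3822·7.52 = 28741.4 kN·m/m
FS = M_R / M_D = 28865.7 / 28741.4 = 1.004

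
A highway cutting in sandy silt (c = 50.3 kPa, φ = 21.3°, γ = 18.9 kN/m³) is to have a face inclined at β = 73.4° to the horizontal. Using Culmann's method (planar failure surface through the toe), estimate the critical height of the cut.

H_c = 24.64 m

Culmann's analysis gives the critical failure plane at α_cr = (β + φ)/2 = (73.4 + 21.3)/2 = 47.4°, and the critical height
H_c = (4c/γ) · sinβ cosφ / [1 − cos(β − φ)]
    = (4·50.3/18.9) · sin73.4°·cos21.3° / [1 − cos(52.1°)]
    = 10.646 · 0.9583·0.9317 / [1 − 0.6143]
    = 10.646 · 0.8929 / 0.3857
    = 24.64 m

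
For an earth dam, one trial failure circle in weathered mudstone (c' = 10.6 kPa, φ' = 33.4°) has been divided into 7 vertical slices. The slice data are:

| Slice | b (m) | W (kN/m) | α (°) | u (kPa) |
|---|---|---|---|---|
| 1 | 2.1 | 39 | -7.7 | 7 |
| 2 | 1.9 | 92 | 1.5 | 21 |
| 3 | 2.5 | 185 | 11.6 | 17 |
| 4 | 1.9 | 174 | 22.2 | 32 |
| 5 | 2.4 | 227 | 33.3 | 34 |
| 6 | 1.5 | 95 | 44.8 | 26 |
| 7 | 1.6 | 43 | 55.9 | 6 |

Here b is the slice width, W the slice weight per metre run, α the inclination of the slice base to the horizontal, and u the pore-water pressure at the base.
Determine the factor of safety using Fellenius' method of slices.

Ordinary method of slices: FS = Σ[c'·Δl_i + (W_i cosα_i − u_i·Δl_i)·tanφ'] / Σ W_i sinα_i, with Δl_i = b_i / cosα_i.
Slice 1: Δl = 2.1/cos(-7.7°) = 2.119 m; N'_1 = 39·cos(-7.7°) − 7·2.119 = 23.8; c'Δl = 22.46; W sinα = -5.2
Slice 2: Δl = 1.9/cos1.5° = 1.901 m; N'_2 = 92·cos1.5° − 21·1.901 = 52.1; c'Δl = 20.15; W sinα = 2.4
Slice 3: Δl = 2.5/cos11.6° = 2.552 m; N'_3 = 185·cos11.6° − 17·2.552 = 137.8; c'Δl = 27.05; W sinα = 37.2
Slice 4: Δl = 1.9/cos22.2° = 2.052 m; N'_4 = 174·cos22.2° − 32·2.052 = 95.4; c'Δl = 21.75; W sinα = 65.7
Slice 5: Δl = 2.4/cos33.3° = 2.871 m; N'_5 = 227·cos33.3° − 34·2.871 = 92.1; c'Δl = 30.44; W sinα = 124.6
Slice 6: Δl = 1.5/cos44.8° = 2.114 m; N'_6 = 95·cos44.8° − 26·2.114 = 12.4; c'Δl = 22.41; W sinα = 66.9
Slice 7: Δl = 1.6/cos55.9° = 2.854 m; N'_7 = 43·cos55.9° − 6·2.854 = 7.0; c'Δl = 30.25; W sinα = 35.6
Σc'Δl = 174.5 kN/m; ΣN' = 420.7 kN/m; ΣW sinα = 327.3 kN/m
Resisting = 174.5 + 420.7·tan33.4° = 174.5 + 277.4 = 451.9 kN/m
FS = 451.9 / 327.3 = 1.381

FS = 1.38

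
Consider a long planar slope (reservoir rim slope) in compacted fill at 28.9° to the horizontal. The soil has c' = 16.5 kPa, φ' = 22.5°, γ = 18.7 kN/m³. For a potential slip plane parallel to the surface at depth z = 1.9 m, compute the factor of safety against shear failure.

FS = 1.85

For an infinite slope with a slip plane parallel to the surface (no pore pressure): FS = [c' + γz cos²β tanφ'] / [γz sinβ cosβ].
γz = 18.7·1.9 = 35.53 kN/m²
Numerator = 16.5 + 35.53·cos²28.9°·tan22.5° = 16.5 + 35.53·0.7664·0.4142 = 27.780 kPa
Denominator = 35.53·sin28.9°·cos28.9° = 35.53·0.4833·0.8755 = 15.033 kPa
FS = 27.780 / 15.033 = 1.848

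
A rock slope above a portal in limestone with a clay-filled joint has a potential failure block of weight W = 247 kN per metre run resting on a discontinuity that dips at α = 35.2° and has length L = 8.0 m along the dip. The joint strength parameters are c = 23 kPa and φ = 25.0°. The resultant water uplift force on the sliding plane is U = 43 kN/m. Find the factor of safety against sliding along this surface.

FS = 1.81

Resolving the block weight along and normal to the plane and applying the Mohr–Coulomb strength on the joint:
N' = W cosα − U = 247·cos35.2° − 43 = 158.8 kN/m
Driving force T = W sinα = 247·sin35.2° = 142.4 kN/m
Resisting force R = c·L + N'·tanφ = 23·8.0 + 158.8·tan25.0° = 184.0 + 74.1 = 258.1 kN/m
FS = R / T = 258.1 / 142.4 = 1.813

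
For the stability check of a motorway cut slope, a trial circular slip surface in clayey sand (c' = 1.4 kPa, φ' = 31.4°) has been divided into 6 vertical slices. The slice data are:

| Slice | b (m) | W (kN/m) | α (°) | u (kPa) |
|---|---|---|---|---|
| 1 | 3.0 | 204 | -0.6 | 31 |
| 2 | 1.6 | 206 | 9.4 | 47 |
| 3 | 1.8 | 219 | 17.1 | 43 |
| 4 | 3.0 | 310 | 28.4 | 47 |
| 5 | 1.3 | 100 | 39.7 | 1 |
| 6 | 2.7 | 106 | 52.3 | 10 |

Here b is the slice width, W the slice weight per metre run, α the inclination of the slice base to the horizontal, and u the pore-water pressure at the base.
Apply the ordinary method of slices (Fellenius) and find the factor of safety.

FS = 0.95

Ordinary method of slices: FS = Σ[c'·Δl_i + (W_i cosα_i − u_i·Δl_i)·tanφ'] / Σ W_i sinα_i, with Δl_i = b_i / cosα_i.
Slice 1: Δl = 3.0/cos(-0.6°) = 3.000 m; N'_1 = 204·cos(-0.6°) − 31·3.000 = 111.0; c'Δl = 4.20; W sinα = -2.1
Slice 2: Δl = 1.6/cos9.4° = 1.622 m; N'_2 = 206·cos9.4° − 47·1.622 = 127.0; c'Δl = 2.27; W sinα = 33.6
Slice 3: Δl = 1.8/cos17.1° = 1.883 m; N'_3 = 219·cos17.1° − 43·1.883 = 128.3; c'Δl = 2.64; W sinα = 64.4
Slice 4: Δl = 3.0/cos28.4° = 3.410 m; N'_4 = 310·cos28.4° − 47·3.410 = 112.4; c'Δl = 4.77; W sinα = 147.4
Slice 5: Δl = 1.3/cos39.7° = 1.690 m; N'_5 = 100·cos39.7° − 1·1.690 = 75.3; c'Δl = 2.37; W sinα = 63.9
Slice 6: Δl = 2.7/cos52.3° = 4.415 m; N'_6 = 106·cos52.3° − 10·4.415 = 20.7; c'Δl = 6.18; W sinα = 83.9
Σc'Δl = 22.4 kN/m; ΣN' = 574.7 kN/m; ΣW sinα = 391.1 kN/m
Resisting = 22.4 + 574.7·tan31.4° = 22.4 + 350.8 = 373.2 kN/m
FS = 373.2 / 391.1 = 0.954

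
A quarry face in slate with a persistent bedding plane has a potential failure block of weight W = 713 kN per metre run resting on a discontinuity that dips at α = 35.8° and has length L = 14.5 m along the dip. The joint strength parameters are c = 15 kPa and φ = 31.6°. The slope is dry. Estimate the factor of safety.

Resolving the block weight along and normal to the plane and applying the Mohr–Coulomb strength on the joint:
N' = W cosα = 713·cos35.8° = 578.3 kN/m
Driving force T = W sinα = 713·sin35.8° = 417.1 kN/m
Resisting force R = c·L + N'·tanφ = 15·14.5 + 578.3·tan31.6° = 217.5 + 355.8 = 573.3 kN/m
FS = R / T = 573.3 / 417.1 = 1.374

FS = 1.37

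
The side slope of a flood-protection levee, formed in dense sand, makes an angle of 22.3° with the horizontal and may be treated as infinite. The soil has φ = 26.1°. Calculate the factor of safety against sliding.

For a dry cohesionless infinite slope the factor of safety is FS = tanφ / tanβ.
FS = tan26.1° / tan22.3° = 0.4899 / 0.4101 = 1.194

FS = 1.19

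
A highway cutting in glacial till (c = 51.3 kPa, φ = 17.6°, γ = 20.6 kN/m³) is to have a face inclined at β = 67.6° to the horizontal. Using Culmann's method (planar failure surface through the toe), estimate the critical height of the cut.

Culmann's analysis gives the critical failure plane at α_cr = (β + φ)/2 = (67.6 + 17.6)/2 = 42.6°, and the critical height
H_c = (4c/γ) · sinβ cosφ / [1 − cos(β − φ)]
    = (4·51.3/20.6) · sin67.6°·cos17.6° / [1 − cos(50.0°)]
    = 9.961 · 0.9245·0.9532 / [1 − 0.6428]
    = 9.961 · 0.8813 / 0.3572
    = 24.57 m

H_c = 24.57 m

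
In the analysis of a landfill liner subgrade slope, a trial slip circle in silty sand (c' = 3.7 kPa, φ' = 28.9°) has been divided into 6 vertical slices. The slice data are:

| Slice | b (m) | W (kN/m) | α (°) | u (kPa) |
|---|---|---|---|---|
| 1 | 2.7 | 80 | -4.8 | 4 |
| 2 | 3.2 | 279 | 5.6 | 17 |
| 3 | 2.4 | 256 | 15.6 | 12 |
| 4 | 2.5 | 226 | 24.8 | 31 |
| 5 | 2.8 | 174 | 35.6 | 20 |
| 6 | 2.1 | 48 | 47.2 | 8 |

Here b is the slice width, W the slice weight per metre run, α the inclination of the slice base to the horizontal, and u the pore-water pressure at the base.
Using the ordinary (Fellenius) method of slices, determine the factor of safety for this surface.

FS = 1.42

Ordinary method of slices: FS = Σ[c'·Δl_i + (W_i cosα_i − u_i·Δl_i)·tanφ'] / Σ W_i sinα_i, with Δl_i = b_i / cosα_i.
Slice 1: Δl = 2.7/cos(-4.8°) = 2.710 m; N'_1 = 80·cos(-4.8°) − 4·2.710 = 68.9; c'Δl = 10.03; W sinα = -6.7
Slice 2: Δl = 3.2/cos5.6° = 3.215 m; N'_2 = 279·cos5.6° − 17·3.215 = 223.0; c'Δl = 11.90; W sinα = 27.2
Slice 3: Δl = 2.4/cos15.6° = 2.492 m; N'_3 = 256·cos15.6° − 12·2.492 = 216.7; c'Δl = 9.22; W sinα = 68.8
Slice 4: Δl = 2.5/cos24.8° = 2.754 m; N'_4 = 226·cos24.8° − 31·2.754 = 119.8; c'Δl = 10.19; W sinα = 94.8
Slice 5: Δl = 2.8/cos35.6° = 3.444 m; N'_5 = 174·cos35.6° − 20·3.444 = 72.6; c'Δl = 12.74; W sinα = 101.3
Slice 6: Δl = 2.1/cos47.2° = 3.091 m; N'_6 = 48·cos47.2° − 8·3.091 = 7.9; c'Δl = 11.44; W sinα = 35.2
Σc'Δl = 65.5 kN/m; ΣN' = 708.8 kN/m; ΣW sinα = 320.7 kN/m
Resisting = 65.5 + 708.8·tan28.9° = 65.5 + 391.3 = 456.8 kN/m
FS = 456.8 / 320.7 = 1.424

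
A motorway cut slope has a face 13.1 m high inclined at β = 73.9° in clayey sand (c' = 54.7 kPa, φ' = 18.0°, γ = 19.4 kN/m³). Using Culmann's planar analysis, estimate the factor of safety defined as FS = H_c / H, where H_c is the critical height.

FS = 1.79

H_c = (4c'/γ) · sinβ cosφ' / [1 − cos(β − φ')]
    = (4·54.7/19.4) · sin73.9°·cos18.0° / [1 − cos55.9°]
    = 11.278 · 0.9138 / 0.4394 = 23.46 m
FS = H_c / H = 23.46 / 13.1 = 1.791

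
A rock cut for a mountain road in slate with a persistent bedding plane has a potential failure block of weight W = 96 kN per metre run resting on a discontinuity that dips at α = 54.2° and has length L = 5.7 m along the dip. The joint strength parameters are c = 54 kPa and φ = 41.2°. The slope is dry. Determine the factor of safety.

Resolving the block weight along and normal to the plane and applying the Mohr–Coulomb strength on the joint:
N' = W cosα = 96·cos54.2° = 56.2 kN/m
Driving force T = W sinα = 96·sin54.2° = 77.9 kN/m
Resisting force R = c·L + N'·tanφ = 54·5.7 + 56.2·tan41.2° = 307.8 + 49.2 = 357.0 kN/m
FS = R / T = 357.0 / 77.9 = 4.585

FS = 4.58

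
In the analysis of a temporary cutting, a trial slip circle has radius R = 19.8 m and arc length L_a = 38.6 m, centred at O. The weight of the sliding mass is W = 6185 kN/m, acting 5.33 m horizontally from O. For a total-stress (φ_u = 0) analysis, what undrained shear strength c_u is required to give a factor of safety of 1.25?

FS = c_u·L_a·R / (W·d), so c_u = FS·W·d / (L_a·R).
c_u = 1.25·6185·5.33 / (38.60·19.8) = 41207.6 / 764.28 = 53.92 kPa

c_u = 53.9 kPa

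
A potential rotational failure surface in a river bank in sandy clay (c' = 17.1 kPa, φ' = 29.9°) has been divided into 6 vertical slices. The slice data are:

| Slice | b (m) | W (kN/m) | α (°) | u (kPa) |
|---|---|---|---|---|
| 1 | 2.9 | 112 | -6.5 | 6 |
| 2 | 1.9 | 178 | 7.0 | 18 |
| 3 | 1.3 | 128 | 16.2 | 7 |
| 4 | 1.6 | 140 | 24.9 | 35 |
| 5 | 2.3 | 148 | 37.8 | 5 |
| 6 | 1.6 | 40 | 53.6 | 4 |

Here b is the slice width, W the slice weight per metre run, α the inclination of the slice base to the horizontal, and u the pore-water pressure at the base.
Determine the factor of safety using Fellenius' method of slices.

Ordinary method of slices: FS = Σ[c'·Δl_i + (W_i cosα_i − u_i·Δl_i)·tanφ'] / Σ W_i sinα_i, with Δl_i = b_i / cosα_i.
Slice 1: Δl = 2.9/cos(-6.5°) = 2.919 m; N'_1 = 112·cos(-6.5°) − 6·2.919 = 93.8; c'Δl = 49.91; W sinα = -12.7
Slice 2: Δl = 1.9/cos7.0° = 1.914 m; N'_2 = 178·cos7.0° − 18·1.914 = 142.2; c'Δl = 32.73; W sinα = 21.7
Slice 3: Δl = 1.3/cos16.2° = 1.354 m; N'_3 = 128·cos16.2° − 7·1.354 = 113.4; c'Δl = 23.15; W sinα = 35.7
Slice 4: Δl = 1.6/cos24.9° = 1.764 m; N'_4 = 140·cos24.9° − 35·1.764 = 65.2; c'Δl = 30.16; W sinα = 58.9
Slice 5: Δl = 2.3/cos37.8° = 2.911 m; N'_5 = 148·cos37.8° − 5·2.911 = 102.4; c'Δl = 49.78; W sinα = 90.7
Slice 6: Δl = 1.6/cos53.6° = 2.696 m; N'_6 = 40·cos53.6° − 4·2.696 = 13.0; c'Δl = 46.11; W sinα = 32.2
Σc'Δl = 231.8 kN/m; ΣN' = 530.0 kN/m; ΣW sinα = 226.6 kN/m
Resisting = 231.8 + 530.0·tan29.9° = 231.8 + 304.8 = 536.6 kN/m
FS = 536.6 / 226.6 = 2.368

FS = 2.37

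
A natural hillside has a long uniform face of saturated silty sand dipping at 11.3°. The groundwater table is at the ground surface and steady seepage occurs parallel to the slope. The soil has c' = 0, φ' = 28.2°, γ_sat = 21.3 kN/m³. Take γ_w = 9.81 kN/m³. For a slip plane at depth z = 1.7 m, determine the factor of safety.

FS = 1.45

With seepage parallel to the slope and the water table at the surface, the effective normal stress on the slip plane uses the buoyant unit weight γ' = γ_sat − γ_w while the driving shear stress uses γ_sat:
FS = [c' + γ' z cos²β tanφ'] / [γ_sat z sinβ cosβ]
(For c' = 0 this reduces to FS = (γ'/γ_sat)·tanφ'/tanβ.)
γ' = 21.3 − 9.81 = 11.49 kN/m³
Numerator = 0.0 + 11.49·1.7·cos²11.3°·tan28.2° = 0.0 + 11.49·1.7·0.9616·0.5362 = 10.071 kPa
Denominator = 21.3·1.7·sin11.3°·cos11.3° = 21.3·1.7·0.1959·0.9806 = 6.958 kPa
FS = 10.071 / 6.958 = 1.448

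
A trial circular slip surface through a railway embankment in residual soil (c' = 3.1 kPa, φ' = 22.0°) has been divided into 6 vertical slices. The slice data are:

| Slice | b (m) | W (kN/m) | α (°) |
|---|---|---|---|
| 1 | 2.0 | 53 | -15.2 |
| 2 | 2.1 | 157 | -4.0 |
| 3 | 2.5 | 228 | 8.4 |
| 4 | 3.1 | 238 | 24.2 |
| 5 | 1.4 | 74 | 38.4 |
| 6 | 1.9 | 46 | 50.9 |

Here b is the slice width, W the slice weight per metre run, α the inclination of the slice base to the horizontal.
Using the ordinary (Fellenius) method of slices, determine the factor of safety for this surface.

Ordinary method of slices: FS = Σ[c'·Δl_i + (W_i cosα_i)·tanφ'] / Σ W_i sinα_i, with Δl_i = b_i / cosα_i.
Slice 1: Δl = 2.0/cos(-15.2°) = 2.073 m; N'_1 = 53·cos(-15.2°) = 51.1; c'Δl = 6.42; W sinα = -13.9
Slice 2: Δl = 2.1/cos(-4.0°) = 2.105 m; N'_2 = 157·cos(-4.0°) = 156.6; c'Δl = 6.53; W sinα = -11.0
Slice 3: Δl = 2.5/cos8.4° = 2.527 m; N'_3 = 228·cos8.4° = 225.6; c'Δl = 7.83; W sinα = 33.3
Slice 4: Δl = 3.1/cos24.2° = 3.399 m; N'_4 = 238·cos24.2° = 217.1; c'Δl = 10.54; W sinα = 97.6
Slice 5: Δl = 1.4/cos38.4° = 1.786 m; N'_5 = 74·cos38.4° = 58.0; c'Δl = 5.54; W sinα = 46.0
Slice 6: Δl = 1.9/cos50.9° = 3.013 m; N'_6 = 46·cos50.9° = 29.0; c'Δl = 9.34; W sinα = 35.7
Σc'Δl = 46.2 kN/m; ΣN' = 737.4 kN/m; ΣW sinα = 187.7 kN/m
Resisting = 46.2 + 737.4·tan22.0° = 46.2 + 297.9 = 344.1 kN/m
FS = 344.1 / 187.7 = 1.834

FS = 1.83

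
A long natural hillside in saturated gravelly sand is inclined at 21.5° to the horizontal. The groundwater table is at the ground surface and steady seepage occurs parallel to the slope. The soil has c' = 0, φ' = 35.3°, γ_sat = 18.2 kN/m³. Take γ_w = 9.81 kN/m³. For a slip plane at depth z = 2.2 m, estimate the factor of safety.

FS = 0.83

With seepage parallel to the slope and the water table at the surface, the effective normal stress on the slip plane uses the buoyant unit weight γ' = γ_sat − γ_w while the driving shear stress uses γ_sat:
FS = [c' + γ' z cos²β tanφ'] / [γ_sat z sinβ cosβ]
(For c' = 0 this reduces to FS = (γ'/γ_sat)·tanφ'/tanβ.)
γ' = 18.2 − 9.81 = 8.39 kN/m³
Numerator = 0.0 + 8.39·2.2·cos²21.5°·tan35.3° = 0.0 + 8.39·2.2·0.8657·0.7080 = 11.314 kPa
Denominator = 18.2·2.2·sin21.5°·cos21.5° = 18.2·2.2·0.3665·0.9304 = 13.654 kPa
FS = 11.314 / 13.654 = 0.829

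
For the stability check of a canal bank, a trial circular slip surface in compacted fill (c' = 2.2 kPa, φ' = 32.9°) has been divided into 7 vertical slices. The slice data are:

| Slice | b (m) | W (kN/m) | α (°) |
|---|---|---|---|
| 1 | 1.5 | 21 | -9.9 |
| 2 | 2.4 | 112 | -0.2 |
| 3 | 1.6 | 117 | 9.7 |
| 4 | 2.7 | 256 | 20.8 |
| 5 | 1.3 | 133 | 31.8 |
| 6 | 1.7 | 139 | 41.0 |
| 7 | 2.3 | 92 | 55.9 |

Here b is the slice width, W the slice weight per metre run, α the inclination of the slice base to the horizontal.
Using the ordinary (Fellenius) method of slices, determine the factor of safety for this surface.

FS = 1.53

Ordinary method of slices: FS = Σ[c'·Δl_i + (W_i cosα_i)·tanφ'] / Σ W_i sinα_i, with Δl_i = b_i / cosα_i.
Slice 1: Δl = 1.5/cos(-9.9°) = 1.523 m; N'_1 = 21·cos(-9.9°) = 20.7; c'Δl = 3.35; W sinα = -3.6
Slice 2: Δl = 2.4/cos(-0.2°) = 2.400 m; N'_2 = 112·cos(-0.2°) = 112.0; c'Δl = 5.28; W sinα = -0.4
Slice 3: Δl = 1.6/cos9.7° = 1.623 m; N'_3 = 117·cos9.7° = 115.3; c'Δl = 3.57; W sinα = 19.7
Slice 4: Δl = 2.7/cos20.8° = 2.888 m; N'_4 = 256·cos20.8° = 239.3; c'Δl = 6.35; W sinα = 90.9
Slice 5: Δl = 1.3/cos31.8° = 1.530 m; N'_5 = 133·cos31.8° = 113.0; c'Δl = 3.37; W sinα = 70.1
Slice 6: Δl = 1.7/cos41.0° = 2.253 m; N'_6 = 139·cos41.0° = 104.9; c'Δl = 4.96; W sinα = 91.2
Slice 7: Δl = 2.3/cos55.9° = 4.102 m; N'_7 = 92·cos55.9° = 51.6; c'Δl = 9.03; W sinα = 76.2
Σc'Δl = 35.9 kN/m; ΣN' = 756.8 kN/m; ΣW sinα = 344.1 kN/m
Resisting = 35.9 + 756.8·tan32.9° = 35.9 + 489.6 = 525.5 kN/m
FS = 525.5 / 344.1 = 1.527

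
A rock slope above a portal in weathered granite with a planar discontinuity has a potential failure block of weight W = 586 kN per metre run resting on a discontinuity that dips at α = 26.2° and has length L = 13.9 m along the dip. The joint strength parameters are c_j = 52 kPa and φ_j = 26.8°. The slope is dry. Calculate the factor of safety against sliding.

Resolving the block weight along and normal to the plane and applying the Mohr–Coulomb strength on the joint:
N' = W cosα = 586·cos26.2° = 525.8 kN/m
Driving force T = W sinα = 586·sin26.2° = 258.7 kN/m
Resisting force R = c_j·L + N'·tanφ_j = 52·13.9 + 525.8·tan26.8° = 722.8 + 265.6 = 988.4 kN/m
FS = R / T = 988.4 / 258.7 = 3.820

FS = 3.82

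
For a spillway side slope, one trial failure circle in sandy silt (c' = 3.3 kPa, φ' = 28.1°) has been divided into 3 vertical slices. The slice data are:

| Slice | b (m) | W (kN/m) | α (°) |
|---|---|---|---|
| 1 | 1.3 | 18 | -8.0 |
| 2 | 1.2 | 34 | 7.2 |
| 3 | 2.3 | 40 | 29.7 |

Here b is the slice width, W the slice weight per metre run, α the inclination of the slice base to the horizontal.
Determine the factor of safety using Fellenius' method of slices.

FS = 2.93

Ordinary method of slices: FS = Σ[c'·Δl_i + (W_i cosα_i)·tanφ'] / Σ W_i sinα_i, with Δl_i = b_i / cosα_i.
Slice 1: Δl = 1.3/cos(-8.0°) = 1.313 m; N'_1 = 18·cos(-8.0°) = 17.8; c'Δl = 4.33; W sinα = -2.5
Slice 2: Δl = 1.2/cos7.2° = 1.210 m; N'_2 = 34·cos7.2° = 33.7; c'Δl = 3.99; W sinα = 4.3
Slice 3: Δl = 2.3/cos29.7° = 2.648 m; N'_3 = 40·cos29.7° = 34.7; c'Δl = 8.74; W sinα = 19.8
Σc'Δl = 17.1 kN/m; ΣN' = 86.3 kN/m; ΣW sinα = 21.6 kN/m
Resisting = 17.1 + 86.3·tan28.1° = 17.1 + 46.1 = 63.1 kN/m
FS = 63.1 / 21.6 = 2.927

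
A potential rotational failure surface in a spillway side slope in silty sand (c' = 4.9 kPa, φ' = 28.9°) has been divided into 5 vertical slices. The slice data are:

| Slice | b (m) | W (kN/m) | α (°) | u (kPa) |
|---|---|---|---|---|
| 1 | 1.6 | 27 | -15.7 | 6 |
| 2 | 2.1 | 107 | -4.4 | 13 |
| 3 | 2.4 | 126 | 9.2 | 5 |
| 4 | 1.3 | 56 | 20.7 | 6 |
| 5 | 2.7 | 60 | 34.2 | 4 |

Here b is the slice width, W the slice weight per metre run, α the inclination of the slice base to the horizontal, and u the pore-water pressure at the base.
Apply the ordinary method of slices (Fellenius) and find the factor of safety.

FS = 3.65

Ordinary method of slices: FS = Σ[c'·Δl_i + (W_i cosα_i − u_i·Δl_i)·tanφ'] / Σ W_i sinα_i, with Δl_i = b_i / cosα_i.
Slice 1: Δl = 1.6/cos(-15.7°) = 1.662 m; N'_1 = 27·cos(-15.7°) − 6·1.662 = 16.0; c'Δl = 8.14; W sinα = -7.3
Slice 2: Δl = 2.1/cos(-4.4°) = 2.106 m; N'_2 = 107·cos(-4.4°) − 13·2.106 = 79.3; c'Δl = 10.32; W sinα = -8.2
Slice 3: Δl = 2.4/cos9.2° = 2.431 m; N'_3 = 126·cos9.2° − 5·2.431 = 112.2; c'Δl = 11.91; W sinα = 20.1
Slice 4: Δl = 1.3/cos20.7° = 1.390 m; N'_4 = 56·cos20.7° − 6·1.390 = 44.0; c'Δl = 6.81; W sinα = 19.8
Slice 5: Δl = 2.7/cos34.2° = 3.264 m; N'_5 = 60·cos34.2° − 4·3.264 = 36.6; c'Δl = 16.00; W sinα = 33.7
Σc'Δl = 53.2 kN/m; ΣN' = 288.2 kN/m; ΣW sinα = 58.1 kN/m
Resisting = 53.2 + 288.2·tan28.9° = 53.2 + 159.1 = 212.3 kN/m
FS = 212.3 / 58.1 = 3.650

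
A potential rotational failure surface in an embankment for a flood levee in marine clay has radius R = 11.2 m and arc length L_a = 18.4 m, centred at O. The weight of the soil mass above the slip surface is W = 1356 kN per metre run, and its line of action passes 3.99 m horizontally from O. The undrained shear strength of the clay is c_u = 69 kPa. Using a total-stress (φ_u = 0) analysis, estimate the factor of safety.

Taking moments about the centre O, the resisting moment is provided by the undrained shear strength acting along the arc:
M_R = c_u·L_a·R = 69·18.40·11.2 = 14219.5 kN·m/m
M_D = W·d = 1356·3.99 = 5410.4 kN·m/m
FS = M_R / M_D = 14219.5 / 5410.4 = 2.628

FS = 2.63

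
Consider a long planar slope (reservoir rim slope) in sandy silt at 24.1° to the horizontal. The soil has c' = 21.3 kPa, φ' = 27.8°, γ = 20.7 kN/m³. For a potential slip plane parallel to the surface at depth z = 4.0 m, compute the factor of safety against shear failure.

FS = 1.87

For an infinite slope with a slip plane parallel to the surface (no pore pressure): FS = [c' + γz cos²β tanφ'] / [γz sinβ cosβ].
γz = 20.7·4.0 = 82.80 kN/m²
Numerator = 21.3 + 82.80·cos²24.1°·tan27.8° = 21.3 + 82.80·0.8333·0.5272 = 57.677 kPa
Denominator = 82.80·sin24.1°·cos24.1° = 82.80·0.4083·0.9128 = 30.863 kPa
FS = 57.677 / 30.863 = 1.869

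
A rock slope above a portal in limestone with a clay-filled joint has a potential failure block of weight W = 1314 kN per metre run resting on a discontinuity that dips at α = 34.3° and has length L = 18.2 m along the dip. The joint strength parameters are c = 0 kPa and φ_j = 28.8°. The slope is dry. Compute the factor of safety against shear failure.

Resolving the block weight along and normal to the plane and applying the Mohr–Coulomb strength on the joint:
N' = W cosα = 1314·cos34.3° = 1085.5 kN/m
Driving force T = W sinα = 1314·sin34.3° = 740.5 kN/m
Resisting force R = c·L + N'·tanφ_j = 0·18.2 + 1085.5·tan28.8° = 0.0 + 596.8 = 596.8 kN/m
FS = R / T = 596.8 / 740.5 = 0.806

FS = 0.81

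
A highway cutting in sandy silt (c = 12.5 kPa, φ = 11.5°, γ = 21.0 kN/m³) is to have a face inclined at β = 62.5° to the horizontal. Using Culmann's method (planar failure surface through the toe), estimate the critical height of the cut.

H_c = 5.58 m

Culmann's analysis gives the critical failure plane at α_cr = (β + φ)/2 = (62.5 + 11.5)/2 = 37.0°, and the critical height
H_c = (4c/γ) · sinβ cosφ / [1 − cos(β − φ)]
    = (4·12.5/21.0) · sin62.5°·cos11.5° / [1 − cos(51.0°)]
    = 2.381 · 0.8870·0.9799 / [1 − 0.6293]
    = 2.381 · 0.8692 / 0.3707
    = 5.58 m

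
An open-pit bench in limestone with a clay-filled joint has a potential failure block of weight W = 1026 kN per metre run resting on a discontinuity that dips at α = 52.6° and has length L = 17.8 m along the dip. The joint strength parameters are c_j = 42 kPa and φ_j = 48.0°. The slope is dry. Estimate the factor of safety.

Resolving the block weight along and normal to the plane and applying the Mohr–Coulomb strength on the joint:
N' = W cosα = 1026·cos52.6° = 623.2 kN/m
Driving force T = W sinα = 1026·sin52.6° = 815.1 kN/m
Resisting force R = c_j·L + N'·tanφ_j = 42·17.8 + 623.2·tan48.0° = 747.6 + 692.1 = 1439.7 kN/m
FS = R / T = 1439.7 / 815.1 = 1.766

FS = 1.77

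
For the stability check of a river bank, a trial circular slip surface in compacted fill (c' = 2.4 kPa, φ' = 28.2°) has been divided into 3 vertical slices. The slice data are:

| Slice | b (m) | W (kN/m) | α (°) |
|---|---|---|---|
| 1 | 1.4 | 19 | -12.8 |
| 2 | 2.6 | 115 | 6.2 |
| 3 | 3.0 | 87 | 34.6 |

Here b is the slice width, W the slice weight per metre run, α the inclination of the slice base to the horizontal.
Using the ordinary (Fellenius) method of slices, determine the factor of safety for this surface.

Ordinary method of slices: FS = Σ[c'·Δl_i + (W_i cosα_i)·tanφ'] / Σ W_i sinα_i, with Δl_i = b_i / cosα_i.
Slice 1: Δl = 1.4/cos(-12.8°) = 1.436 m; N'_1 = 19·cos(-12.8°) = 18.5; c'Δl = 3.45; W sinα = -4.2
Slice 2: Δl = 2.6/cos6.2° = 2.615 m; N'_2 = 115·cos6.2° = 114.3; c'Δl = 6.28; W sinα = 12.4
Slice 3: Δl = 3.0/cos34.6° = 3.645 m; N'_3 = 87·cos34.6° = 71.6; c'Δl = 8.75; W sinα = 49.4
Σc'Δl = 18.5 kN/m; ΣN' = 204.5 kN/m; ΣW sinα = 57.6 kN/m
Resisting = 18.5 + 204.5·tan28.2° = 18.5 + 109.6 = 128.1 kN/m
FS = 128.1 / 57.6 = 2.224

FS = 2.22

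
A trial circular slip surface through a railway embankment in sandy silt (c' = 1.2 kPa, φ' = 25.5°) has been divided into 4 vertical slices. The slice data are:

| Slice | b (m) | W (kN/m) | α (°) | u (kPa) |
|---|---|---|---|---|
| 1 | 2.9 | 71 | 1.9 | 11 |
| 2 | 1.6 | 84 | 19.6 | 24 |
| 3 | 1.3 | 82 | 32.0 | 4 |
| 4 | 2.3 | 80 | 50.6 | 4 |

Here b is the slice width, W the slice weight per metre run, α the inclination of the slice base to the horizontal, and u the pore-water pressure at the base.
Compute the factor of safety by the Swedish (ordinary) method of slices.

Ordinary method of slices: FS = Σ[c'·Δl_i + (W_i cosα_i − u_i·Δl_i)·tanφ'] / Σ W_i sinα_i, with Δl_i = b_i / cosα_i.
Slice 1: Δl = 2.9/cos1.9° = 2.902 m; N'_1 = 71·cos1.9° − 11·2.902 = 39.0; c'Δl = 3.48; W sinα = 2.4
Slice 2: Δl = 1.6/cos19.6° = 1.698 m; N'_2 = 84·cos19.6° − 24·1.698 = 38.4; c'Δl = 2.04; W sinα = 28.2
Slice 3: Δl = 1.3/cos32.0° = 1.533 m; N'_3 = 82·cos32.0° − 4·1.533 = 63.4; c'Δl = 1.84; W sinα = 43.5
Slice 4: Δl = 2.3/cos50.6° = 3.624 m; N'_4 = 80·cos50.6° − 4·3.624 = 36.3; c'Δl = 4.35; W sinα = 61.8
Σc'Δl = 11.7 kN/m; ΣN' = 177.1 kN/m; ΣW sinα = 135.8 kN/m
Resisting = 11.7 + 177.1·tan25.5° = 11.7 + 84.5 = 96.2 kN/m
FS = 96.2 / 135.8 = 0.708

FS = 0.71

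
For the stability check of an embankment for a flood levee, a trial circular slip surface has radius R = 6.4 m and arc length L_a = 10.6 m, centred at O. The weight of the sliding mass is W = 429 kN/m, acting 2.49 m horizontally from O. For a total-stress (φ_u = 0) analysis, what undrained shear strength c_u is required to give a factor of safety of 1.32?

c_u = 20.8 kPa

FS = c_u·L_a·R / (W·d), so c_u = FS·W·d / (L_a·R).
c_u = 1.32·429·2.49 / (10.60·6.4) = 1410.0 / 67.84 = 20.78 kPa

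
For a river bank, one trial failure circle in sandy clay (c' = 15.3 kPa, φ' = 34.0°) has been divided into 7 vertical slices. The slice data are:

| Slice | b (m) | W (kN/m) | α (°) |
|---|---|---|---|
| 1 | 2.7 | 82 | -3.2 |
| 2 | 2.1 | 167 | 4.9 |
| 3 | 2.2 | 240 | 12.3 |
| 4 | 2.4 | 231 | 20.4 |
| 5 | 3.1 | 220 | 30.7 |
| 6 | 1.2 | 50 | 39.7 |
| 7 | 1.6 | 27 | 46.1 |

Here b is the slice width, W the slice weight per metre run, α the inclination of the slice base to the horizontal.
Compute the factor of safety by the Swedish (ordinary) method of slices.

FS = 2.95

Ordinary method of slices: FS = Σ[c'·Δl_i + (W_i cosα_i)·tanφ'] / Σ W_i sinα_i, with Δl_i = b_i / cosα_i.
Slice 1: Δl = 2.7/cos(-3.2°) = 2.704 m; N'_1 = 82·cos(-3.2°) = 81.9; c'Δl = 41.37; W sinα = -4.6
Slice 2: Δl = 2.1/cos4.9° = 2.108 m; N'_2 = 167·cos4.9° = 166.4; c'Δl = 32.25; W sinα = 14.3
Slice 3: Δl = 2.2/cos12.3° = 2.252 m; N'_3 = 240·cos12.3° = 234.5; c'Δl = 34.45; W sinα = 51.1
Slice 4: Δl = 2.4/cos20.4° = 2.561 m; N'_4 = 231·cos20.4° = 216.5; c'Δl = 39.18; W sinα = 80.5
Slice 5: Δl = 3.1/cos30.7° = 3.605 m; N'_5 = 220·cos30.7° = 189.2; c'Δl = 55.16; W sinα = 112.3
Slice 6: Δl = 1.2/cos39.7° = 1.560 m; N'_6 = 50·cos39.7° = 38.5; c'Δl = 23.86; W sinα = 31.9
Slice 7: Δl = 1.6/cos46.1° = 2.307 m; N'_7 = 27·cos46.1° = 18.7; c'Δl = 35.30; W sinα = 19.5
Σc'Δl = 261.6 kN/m; ΣN' = 945.6 kN/m; ΣW sinα = 305.0 kN/m
Resisting = 261.6 + 945.6·tan34.0° = 261.6 + 637.8 = 899.4 kN/m
FS = 899.4 / 305.0 = 2.948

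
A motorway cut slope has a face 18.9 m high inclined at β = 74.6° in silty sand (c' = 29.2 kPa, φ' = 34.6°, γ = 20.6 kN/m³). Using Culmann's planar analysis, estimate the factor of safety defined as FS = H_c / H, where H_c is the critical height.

FS = 1.02

H_c = (4c'/γ) · sinβ cosφ' / [1 − cos(β − φ')]
    = (4·29.2/20.6) · sin74.6°·cos34.6° / [1 − cos40.0°]
    = 5.670 · 0.7936 / 0.2340 = 19.23 m
FS = H_c / H = 19.23 / 18.9 = 1.018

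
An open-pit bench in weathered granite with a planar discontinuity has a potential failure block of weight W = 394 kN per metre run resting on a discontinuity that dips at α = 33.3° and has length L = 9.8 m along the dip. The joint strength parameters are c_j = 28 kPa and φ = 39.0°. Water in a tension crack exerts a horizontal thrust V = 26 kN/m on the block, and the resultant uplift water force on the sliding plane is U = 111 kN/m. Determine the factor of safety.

FS = 1.85

Resolving the block weight along and normal to the plane and applying the Mohr–Coulomb strength on the joint:
N' = W cosα − U − V sinα = 394·cos33.3° − 111 − 26·sin33.3° = 204.0 kN/m
Driving force T = W sinα + V cosα = 394·sin33.3° + 26·cos33.3° = 238.0 kN/m
Resisting force R = c_j·L + N'·tanφ = 28·9.8 + 204.0·tan39.0° = 274.4 + 165.2 = 439.6 kN/m
FS = R / T = 439.6 / 238.0 = 1.847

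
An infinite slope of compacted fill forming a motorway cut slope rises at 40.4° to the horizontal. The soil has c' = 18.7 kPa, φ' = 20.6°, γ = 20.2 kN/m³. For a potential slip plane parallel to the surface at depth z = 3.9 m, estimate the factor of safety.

For an infinite slope with a slip plane parallel to the surface (no pore pressure): FS = [c' + γz cos²β tanφ'] / [γz sinβ cosβ].
γz = 20.2·3.9 = 78.78 kN/m²
Numerator = 18.7 + 78.78·cos²40.4°·tan20.6° = 18.7 + 78.78·0.5799·0.3759 = 35.873 kPa
Denominator = 78.78·sin40.4°·cos40.4° = 78.78·0.6481·0.7615 = 38.883 kPa
FS = 35.873 / 38.883 = 0.923

FS = 0.92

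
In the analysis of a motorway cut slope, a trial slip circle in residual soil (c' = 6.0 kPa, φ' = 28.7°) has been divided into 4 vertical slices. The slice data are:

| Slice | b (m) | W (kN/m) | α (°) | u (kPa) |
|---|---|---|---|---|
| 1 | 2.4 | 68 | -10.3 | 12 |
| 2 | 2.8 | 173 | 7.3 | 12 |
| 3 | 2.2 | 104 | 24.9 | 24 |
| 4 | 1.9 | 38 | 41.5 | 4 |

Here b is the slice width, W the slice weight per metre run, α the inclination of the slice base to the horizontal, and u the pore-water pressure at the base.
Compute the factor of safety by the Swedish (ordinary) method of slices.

FS = 2.38

Ordinary method of slices: FS = Σ[c'·Δl_i + (W_i cosα_i − u_i·Δl_i)·tanφ'] / Σ W_i sinα_i, with Δl_i = b_i / cosα_i.
Slice 1: Δl = 2.4/cos(-10.3°) = 2.439 m; N'_1 = 68·cos(-10.3°) − 12·2.439 = 37.6; c'Δl = 14.64; W sinα = -12.2
Slice 2: Δl = 2.8/cos7.3° = 2.823 m; N'_2 = 173·cos7.3° − 12·2.823 = 137.7; c'Δl = 16.94; W sinα = 22.0
Slice 3: Δl = 2.2/cos24.9° = 2.425 m; N'_3 = 104·cos24.9° − 24·2.425 = 36.1; c'Δl = 14.55; W sinα = 43.8
Slice 4: Δl = 1.9/cos41.5° = 2.537 m; N'_4 = 38·cos41.5° − 4·2.537 = 18.3; c'Δl = 15.22; W sinα = 25.2
Σc'Δl = 61.3 kN/m; ΣN' = 229.8 kN/m; ΣW sinα = 78.8 kN/m
Resisting = 61.3 + 229.8·tan28.7° = 61.3 + 125.8 = 187.2 kN/m
FS = 187.2 / 78.8 = 2.375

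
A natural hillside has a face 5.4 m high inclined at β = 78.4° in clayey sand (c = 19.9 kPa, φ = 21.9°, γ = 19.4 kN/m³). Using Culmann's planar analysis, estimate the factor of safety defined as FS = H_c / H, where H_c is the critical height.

FS = 1.54

H_c = (4c/γ) · sinβ cosφ / [1 − cos(β − φ)]
    = (4·19.9/19.4) · sin78.4°·cos21.9° / [1 − cos56.5°]
    = 4.103 · 0.9089 / 0.4481 = 8.32 m
FS = H_c / H = 8.32 / 5.4 = 1.541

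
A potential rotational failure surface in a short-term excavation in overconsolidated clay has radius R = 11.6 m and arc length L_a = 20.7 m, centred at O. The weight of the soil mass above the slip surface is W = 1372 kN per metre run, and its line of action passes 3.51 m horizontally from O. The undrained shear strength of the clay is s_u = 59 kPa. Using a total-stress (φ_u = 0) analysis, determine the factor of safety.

Taking moments about the centre O, the resisting moment is provided by the undrained shear strength acting along the arc:
M_R = s_u·L_a·R = 59·20.70·11.6 = 14167.1 kN·m/m
M_D = W·d = 1372·3.51 = 4815.7 kN·m/m
FS = M_R / M_D = 14167.1 / 4815.7 = 2.942

FS = 2.94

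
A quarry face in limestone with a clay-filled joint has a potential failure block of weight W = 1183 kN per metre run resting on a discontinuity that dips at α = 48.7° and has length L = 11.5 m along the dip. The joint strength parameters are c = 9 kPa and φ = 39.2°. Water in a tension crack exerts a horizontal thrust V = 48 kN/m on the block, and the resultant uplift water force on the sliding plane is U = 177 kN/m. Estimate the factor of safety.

FS = 0.62

Resolving the block weight along and normal to the plane and applying the Mohr–Coulomb strength on the joint:
N' = W cosα − U − V sinα = 1183·cos48.7° − 177 − 48·sin48.7° = 567.7 kN/m
Driving force T = W sinα + V cosα = 1183·sin48.7° + 48·cos48.7° = 920.4 kN/m
Resisting force R = c·L + N'·tanφ = 9·11.5 + 567.7·tan39.2° = 103.5 + 463.0 = 566.5 kN/m
FS = R / T = 566.5 / 920.4 = 0.616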